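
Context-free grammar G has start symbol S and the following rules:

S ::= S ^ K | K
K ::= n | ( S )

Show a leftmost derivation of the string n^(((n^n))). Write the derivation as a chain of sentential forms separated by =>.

S => S^K   [S ::= S ^ K]
S^K => K^K   [S ::= K]
K^K => n^K   [K ::= n]
n^K => n^(S)   [K ::= ( S )]
n^(S) => n^(K)   [S ::= K]
n^(K) => n^((S))   [K ::= ( S )]
n^((S)) => n^((K))   [S ::= K]
n^((K)) => n^(((S)))   [K ::= ( S )]
n^(((S))) => n^(((S^K)))   [S ::= S ^ K]
n^(((S^K))) => n^(((K^K)))   [S ::= K]
n^(((K^K))) => n^(((n^K)))   [K ::= n]
n^(((n^K))) => n^(((n^n)))   [K ::= n]

S => S^K => K^K => n^K => n^(S) => n^(K) => n^((S)) => n^((K)) => n^(((S))) => n^(((S^K))) => n^(((K^K))) => n^(((n^K))) => n^(((n^n)))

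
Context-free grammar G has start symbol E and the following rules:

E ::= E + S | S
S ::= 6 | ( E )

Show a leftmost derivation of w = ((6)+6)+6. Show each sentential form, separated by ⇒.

E ⇒ E+S ⇒ S+S ⇒ (E)+S ⇒ (E+S)+S ⇒ (S+S)+S ⇒ ((E)+S)+S ⇒ ((S)+S)+S ⇒ ((6)+S)+S ⇒ ((6)+6)+S ⇒ ((6)+6)+6

E ⇒ E+S   [E ::= E + S]
E+S ⇒ S+S   [E ::= S]
S+S ⇒ (E)+S   [S ::= ( E )]
(E)+S ⇒ (E+S)+S   [E ::= E + S]
(E+S)+S ⇒ (S+S)+S   [E ::= S]
(S+S)+S ⇒ ((E)+S)+S   [S ::= ( E )]
((E)+S)+S ⇒ ((S)+S)+S   [E ::= S]
((S)+S)+S ⇒ ((6)+S)+S   [S ::= 6]
((6)+S)+S ⇒ ((6)+6)+S   [S ::= 6]
((6)+6)+S ⇒ ((6)+6)+6   [S ::= 6]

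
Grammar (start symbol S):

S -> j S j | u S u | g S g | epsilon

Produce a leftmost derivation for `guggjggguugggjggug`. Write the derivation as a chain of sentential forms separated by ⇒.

S ⇒ gSg   [S -> g S g]
gSg ⇒ guSug   [S -> u S u]
guSug ⇒ gugSgug   [S -> g S g]
gugSgug ⇒ guggSggug   [S -> g S g]
guggSggug ⇒ guggjSjggug   [S -> j S j]
guggjSjggug ⇒ guggjgSgjggug   [S -> g S g]
guggjgSgjggug ⇒ guggjggSggjggug   [S -> g S g]
guggjggSggjggug ⇒ guggjgggSgggjggug   [S -> g S g]
guggjgggSgggjggug ⇒ guggjggguSugggjggug   [S -> u S u]
guggjggguSugggjggug ⇒ guggjggguugggjggug   [S -> epsilon]

S ⇒ gSg ⇒ guSug ⇒ gugSgug ⇒ guggSggug ⇒ guggjSjggug ⇒ guggjgSgjggug ⇒ guggjggSggjggug ⇒ guggjgggSgggjggug ⇒ guggjggguSugggjggug ⇒ guggjggguugggjggug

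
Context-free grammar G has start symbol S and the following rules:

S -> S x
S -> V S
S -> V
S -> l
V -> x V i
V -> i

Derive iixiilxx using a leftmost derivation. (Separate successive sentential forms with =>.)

S=>Sx=>Sxx=>VSxx=>iSxx=>iVSxx=>iiSxx=>iiVSxx=>iixViSxx=>iixiiSxx=>iixiilxx

S => Sx   [S -> S x]
Sx => Sxx   [S -> S x]
Sxx => VSxx   [S -> V S]
VSxx => iSxx   [V -> i]
iSxx => iVSxx   [S -> V S]
iVSxx => iiSxx   [V -> i]
iiSxx => iiVSxx   [S -> V S]
iiVSxx => iixViSxx   [V -> x V i]
iixViSxx => iixiiSxx   [V -> i]
iixiiSxx => iixiilxx   [S -> l]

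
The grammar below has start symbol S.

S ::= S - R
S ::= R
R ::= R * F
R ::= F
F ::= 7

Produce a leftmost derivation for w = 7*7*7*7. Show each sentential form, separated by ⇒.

S ⇒ R   [S ::= R]
R ⇒ R*F   [R ::= R * F]
R*F ⇒ R*F*F   [R ::= R * F]
R*F*F ⇒ R*F*F*F   [R ::= R * F]
R*F*F*F ⇒ F*F*F*F   [R ::= F]
F*F*F*F ⇒ 7*F*F*F   [F ::= 7]
7*F*F*F ⇒ 7*7*F*F   [F ::= 7]
7*7*F*F ⇒ 7*7*7*F   [F ::= 7]
7*7*7*F ⇒ 7*7*7*7   [F ::= 7]

S⇒R⇒R*F⇒R*F*F⇒R*F*F*F⇒F*F*F*F⇒7*F*F*F⇒7*7*F*F⇒7*7*7*F⇒7*7*7*7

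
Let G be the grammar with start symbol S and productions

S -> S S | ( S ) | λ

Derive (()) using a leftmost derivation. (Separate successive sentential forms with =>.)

S=>(S)=>((S))=>(())

S => (S)   [S -> ( S )]
(S) => ((S))   [S -> ( S )]
((S)) => (())   [S -> λ]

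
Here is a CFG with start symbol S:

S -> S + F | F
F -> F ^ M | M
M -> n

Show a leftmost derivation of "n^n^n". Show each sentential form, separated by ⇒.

S ⇒ F   [S -> F]
F ⇒ F^M   [F -> F ^ M]
F^M ⇒ F^M^M   [F -> F ^ M]
F^M^M ⇒ M^M^M   [F -> M]
M^M^M ⇒ n^M^M   [M -> n]
n^M^M ⇒ n^n^M   [M -> n]
n^n^M ⇒ n^n^n   [M -> n]

S ⇒ F ⇒ F^M ⇒ F^M^M ⇒ M^M^M ⇒ n^M^M ⇒ n^n^M ⇒ n^n^n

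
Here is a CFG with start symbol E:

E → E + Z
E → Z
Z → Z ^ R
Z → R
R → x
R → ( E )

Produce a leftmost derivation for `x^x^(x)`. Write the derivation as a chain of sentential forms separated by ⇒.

E ⇒ Z ⇒ Z^R ⇒ Z^R^R ⇒ R^R^R ⇒ x^R^R ⇒ x^x^R ⇒ x^x^(E) ⇒ x^x^(Z) ⇒ x^x^(R) ⇒ x^x^(x)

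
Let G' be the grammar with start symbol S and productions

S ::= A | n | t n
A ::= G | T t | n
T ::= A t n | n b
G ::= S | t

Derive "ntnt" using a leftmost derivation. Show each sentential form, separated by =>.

S => A   [S ::= A]
A => Tt   [A ::= T t]
Tt => Atnt   [T ::= A t n]
Atnt => Gtnt   [A ::= G]
Gtnt => Stnt   [G ::= S]
Stnt => ntnt   [S ::= n]

S => A => Tt => Atnt => Gtnt => Stnt => ntnt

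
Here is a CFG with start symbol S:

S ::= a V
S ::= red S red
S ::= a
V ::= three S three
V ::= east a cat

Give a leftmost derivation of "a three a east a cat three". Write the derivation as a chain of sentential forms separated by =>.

S => a V   [S ::= a V]
a V => a three S three   [V ::= three S three]
a three S three => a three a V three   [S ::= a V]
a three a V three => a three a east a cat three   [V ::= east a cat]

S => a V => a three S three => a three a V three => a three a east a cat three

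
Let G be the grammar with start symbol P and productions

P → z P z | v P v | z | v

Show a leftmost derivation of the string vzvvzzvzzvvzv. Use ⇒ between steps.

P ⇒ vPv   [P → v P v]
vPv ⇒ vzPzv   [P → z P z]
vzPzv ⇒ vzvPvzv   [P → v P v]
vzvPvzv ⇒ vzvvPvvzv   [P → v P v]
vzvvPvvzv ⇒ vzvvzPzvvzv   [P → z P z]
vzvvzPzvvzv ⇒ vzvvzzPzzvvzv   [P → z P z]
vzvvzzPzzvvzv ⇒ vzvvzzvzzvvzv   [P → v]

P⇒vPv⇒vzPzv⇒vzvPvzv⇒vzvvPvvzv⇒vzvvzPzvvzv⇒vzvvzzPzzvvzv⇒vzvvzzvzzvvzv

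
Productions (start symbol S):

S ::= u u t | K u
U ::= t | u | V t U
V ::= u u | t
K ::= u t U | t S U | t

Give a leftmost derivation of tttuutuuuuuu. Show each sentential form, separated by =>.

S => Ku => tSUu => tKuUu => ttSUuUu => ttKuUuUu => tttSUuUuUu => tttuutUuUuUu => tttuutuuUuUu => tttuutuuuuUu => tttuutuuuuuu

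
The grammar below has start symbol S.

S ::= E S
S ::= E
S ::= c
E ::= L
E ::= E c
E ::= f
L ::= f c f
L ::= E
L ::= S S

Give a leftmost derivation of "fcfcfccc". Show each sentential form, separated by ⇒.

S ⇒ ES ⇒ EcS ⇒ EccS ⇒ LccS ⇒ SSccS ⇒ ESSccS ⇒ LSSccS ⇒ fcfSSccS ⇒ fcfcSccS ⇒ fcfcEccS ⇒ fcfcfccS ⇒ fcfcfccc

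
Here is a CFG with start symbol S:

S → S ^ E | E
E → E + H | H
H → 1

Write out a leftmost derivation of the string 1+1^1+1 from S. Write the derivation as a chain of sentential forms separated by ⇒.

S ⇒ S^E   [S → S ^ E]
S^E ⇒ E^E   [S → E]
E^E ⇒ E+H^E   [E → E + H]
E+H^E ⇒ H+H^E   [E → H]
H+H^E ⇒ 1+H^E   [H → 1]
1+H^E ⇒ 1+1^E   [H → 1]
1+1^E ⇒ 1+1^E+H   [E → E + H]
1+1^E+H ⇒ 1+1^H+H   [E → H]
1+1^H+H ⇒ 1+1^1+H   [H → 1]
1+1^1+H ⇒ 1+1^1+1   [H → 1]

S ⇒ S^E ⇒ E^E ⇒ E+H^E ⇒ H+H^E ⇒ 1+H^E ⇒ 1+1^E ⇒ 1+1^E+H ⇒ 1+1^H+H ⇒ 1+1^1+H ⇒ 1+1^1+1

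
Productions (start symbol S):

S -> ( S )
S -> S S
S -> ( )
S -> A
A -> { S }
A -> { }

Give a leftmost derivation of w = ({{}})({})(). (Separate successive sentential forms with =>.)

S=>SS=>SSS=>(S)SS=>(A)SS=>({S})SS=>({A})SS=>({{}})SS=>({{}})(S)S=>({{}})(A)S=>({{}})({})S=>({{}})({})()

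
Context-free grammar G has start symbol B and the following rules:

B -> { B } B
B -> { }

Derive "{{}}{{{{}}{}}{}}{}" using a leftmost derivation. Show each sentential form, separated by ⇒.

B ⇒ {B}B ⇒ {{}}B ⇒ {{}}{B}B ⇒ {{}}{{B}B}B ⇒ {{}}{{{B}B}B}B ⇒ {{}}{{{{}}B}B}B ⇒ {{}}{{{{}}{}}B}B ⇒ {{}}{{{{}}{}}{}}B ⇒ {{}}{{{{}}{}}{}}{}

B ⇒ {B}B   [B -> { B } B]
{B}B ⇒ {{}}B   [B -> { }]
{{}}B ⇒ {{}}{B}B   [B -> { B } B]
{{}}{B}B ⇒ {{}}{{B}B}B   [B -> { B } B]
{{}}{{B}B}B ⇒ {{}}{{{B}B}B}B   [B -> { B } B]
{{}}{{{B}B}B}B ⇒ {{}}{{{{}}B}B}B   [B -> { }]
{{}}{{{{}}B}B}B ⇒ {{}}{{{{}}{}}B}B   [B -> { }]
{{}}{{{{}}{}}B}B ⇒ {{}}{{{{}}{}}{}}B   [B -> { }]
{{}}{{{{}}{}}{}}B ⇒ {{}}{{{{}}{}}{}}{}   [B -> { }]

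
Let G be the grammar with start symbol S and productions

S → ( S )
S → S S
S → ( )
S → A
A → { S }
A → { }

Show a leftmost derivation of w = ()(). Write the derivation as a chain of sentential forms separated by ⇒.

S ⇒ SS ⇒ ()S ⇒ ()()

S ⇒ SS   [S → S S]
SS ⇒ ()S   [S → ( )]
()S ⇒ ()()   [S → ( )]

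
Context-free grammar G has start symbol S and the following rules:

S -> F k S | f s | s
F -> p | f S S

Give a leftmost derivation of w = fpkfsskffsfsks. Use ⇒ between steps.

S ⇒ FkS ⇒ fSSkS ⇒ fFkSSkS ⇒ fpkSSkS ⇒ fpkfsSkS ⇒ fpkfsskS ⇒ fpkfsskFkS ⇒ fpkfsskfSSkS ⇒ fpkfsskffsSkS ⇒ fpkfsskffsfskS ⇒ fpkfsskffsfsks

S ⇒ FkS   [S -> F k S]
FkS ⇒ fSSkS   [F -> f S S]
fSSkS ⇒ fFkSSkS   [S -> F k S]
fFkSSkS ⇒ fpkSSkS   [F -> p]
fpkSSkS ⇒ fpkfsSkS   [S -> f s]
fpkfsSkS ⇒ fpkfsskS   [S -> s]
fpkfsskS ⇒ fpkfsskFkS   [S -> F k S]
fpkfsskFkS ⇒ fpkfsskfSSkS   [F -> f S S]
fpkfsskfSSkS ⇒ fpkfsskffsSkS   [S -> f s]
fpkfsskffsSkS ⇒ fpkfsskffsfskS   [S -> f s]
fpkfsskffsfskS ⇒ fpkfsskffsfsks   [S -> s]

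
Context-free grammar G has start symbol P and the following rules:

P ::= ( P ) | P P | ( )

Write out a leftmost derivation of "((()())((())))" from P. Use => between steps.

P => (P) => (PP) => ((P)P) => ((PP)P) => ((()P)P) => ((()())P) => ((()())(P)) => ((()())((P))) => ((()())((())))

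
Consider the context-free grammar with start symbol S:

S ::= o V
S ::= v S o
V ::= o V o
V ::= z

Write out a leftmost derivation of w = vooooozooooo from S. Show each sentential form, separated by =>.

S => vSo   [S ::= v S o]
vSo => voVo   [S ::= o V]
voVo => vooVoo   [V ::= o V o]
vooVoo => voooVooo   [V ::= o V o]
voooVooo => vooooVoooo   [V ::= o V o]
vooooVoooo => voooooVooooo   [V ::= o V o]
voooooVooooo => vooooozooooo   [V ::= z]

S => vSo => voVo => vooVoo => voooVooo => vooooVoooo => voooooVooooo => vooooozooooo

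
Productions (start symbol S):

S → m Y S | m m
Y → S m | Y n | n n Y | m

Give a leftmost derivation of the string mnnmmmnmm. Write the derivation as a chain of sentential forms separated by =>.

S => mYS   [S → m Y S]
mYS => mnnYS   [Y → n n Y]
mnnYS => mnnmS   [Y → m]
mnnmS => mnnmmYS   [S → m Y S]
mnnmmYS => mnnmmYnS   [Y → Y n]
mnnmmYnS => mnnmmmnS   [Y → m]
mnnmmmnS => mnnmmmnmm   [S → m m]

S=>mYS=>mnnYS=>mnnmS=>mnnmmYS=>mnnmmYnS=>mnnmmmnS=>mnnmmmnmm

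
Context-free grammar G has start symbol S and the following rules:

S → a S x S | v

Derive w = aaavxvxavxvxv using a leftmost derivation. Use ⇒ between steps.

S ⇒ aSxS ⇒ aaSxSxS ⇒ aaaSxSxSxS ⇒ aaavxSxSxS ⇒ aaavxvxSxS ⇒ aaavxvxaSxSxS ⇒ aaavxvxavxSxS ⇒ aaavxvxavxvxS ⇒ aaavxvxavxvxv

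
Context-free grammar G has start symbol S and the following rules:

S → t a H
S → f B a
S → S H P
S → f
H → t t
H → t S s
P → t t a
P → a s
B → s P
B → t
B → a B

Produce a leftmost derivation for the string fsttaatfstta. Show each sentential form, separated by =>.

S => SHP => fBaHP => fsPaHP => fsttaaHP => fsttaatSsP => fsttaatfsP => fsttaatfstta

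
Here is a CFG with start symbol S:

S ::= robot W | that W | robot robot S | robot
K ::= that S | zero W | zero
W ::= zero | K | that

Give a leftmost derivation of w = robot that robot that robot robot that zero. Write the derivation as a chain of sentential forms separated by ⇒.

S ⇒ robot W   [S ::= robot W]
robot W ⇒ robot K   [W ::= K]
robot K ⇒ robot that S   [K ::= that S]
robot that S ⇒ robot that robot W   [S ::= robot W]
robot that robot W ⇒ robot that robot K   [W ::= K]
robot that robot K ⇒ robot that robot that S   [K ::= that S]
robot that robot that S ⇒ robot that robot that robot robot S   [S ::= robot robot S]
robot that robot that robot robot S ⇒ robot that robot that robot robot that W   [S ::= that W]
robot that robot that robot robot that W ⇒ robot that robot that robot robot that zero   [W ::= zero]

S ⇒ robot W ⇒ robot K ⇒ robot that S ⇒ robot that robot W ⇒ robot that robot K ⇒ robot that robot that S ⇒ robot that robot that robot robot S ⇒ robot that robot that robot robot that W ⇒ robot that robot that robot robot that zero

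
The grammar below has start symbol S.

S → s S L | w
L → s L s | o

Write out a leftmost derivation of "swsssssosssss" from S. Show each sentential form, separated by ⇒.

S ⇒ sSL   [S → s S L]
sSL ⇒ swL   [S → w]
swL ⇒ swsLs   [L → s L s]
swsLs ⇒ swssLss   [L → s L s]
swssLss ⇒ swsssLsss   [L → s L s]
swsssLsss ⇒ swssssLssss   [L → s L s]
swssssLssss ⇒ swsssssLsssss   [L → s L s]
swsssssLsssss ⇒ swsssssosssss   [L → o]

S ⇒ sSL ⇒ swL ⇒ swsLs ⇒ swssLss ⇒ swsssLsss ⇒ swssssLssss ⇒ swsssssLsssss ⇒ swsssssosssss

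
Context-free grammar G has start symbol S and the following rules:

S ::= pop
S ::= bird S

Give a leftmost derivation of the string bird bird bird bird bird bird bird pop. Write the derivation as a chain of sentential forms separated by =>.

S => bird S => bird bird S => bird bird bird S => bird bird bird bird S => bird bird bird bird bird S => bird bird bird bird bird bird S => bird bird bird bird bird bird bird S => bird bird bird bird bird bird bird pop

S => bird S   [S ::= bird S]
bird S => bird bird S   [S ::= bird S]
bird bird S => bird bird bird S   [S ::= bird S]
bird bird bird S => bird bird bird bird S   [S ::= bird S]
bird bird bird bird S => bird bird bird bird bird S   [S ::= bird S]
bird bird bird bird bird S => bird bird bird bird bird bird S   [S ::= bird S]
bird bird bird bird bird bird S => bird bird bird bird bird bird bird S   [S ::= bird S]
bird bird bird bird bird bird bird S => bird bird bird bird bird bird bird pop   [S ::= pop]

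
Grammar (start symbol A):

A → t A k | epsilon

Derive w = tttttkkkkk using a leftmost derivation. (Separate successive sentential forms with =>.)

A=>tAk=>ttAkk=>tttAkkk=>ttttAkkkk=>tttttAkkkkk=>tttttkkkkk

A => tAk   [A → t A k]
tAk => ttAkk   [A → t A k]
ttAkk => tttAkkk   [A → t A k]
tttAkkk => ttttAkkkk   [A → t A k]
ttttAkkkk => tttttAkkkkk   [A → t A k]
tttttAkkkkk => tttttkkkkk   [A → epsilon]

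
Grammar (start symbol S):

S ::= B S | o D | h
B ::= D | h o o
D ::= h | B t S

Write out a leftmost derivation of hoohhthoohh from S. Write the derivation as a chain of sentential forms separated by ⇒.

S ⇒ BS ⇒ hooS ⇒ hooBS ⇒ hooDS ⇒ hoohS ⇒ hoohBS ⇒ hoohDS ⇒ hoohBtSS ⇒ hoohDtSS ⇒ hoohhtSS ⇒ hoohhtBSS ⇒ hoohhthooSS ⇒ hoohhthoohS ⇒ hoohhthoohh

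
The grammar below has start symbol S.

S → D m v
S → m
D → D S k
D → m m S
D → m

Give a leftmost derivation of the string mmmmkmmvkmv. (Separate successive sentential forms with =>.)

S => Dmv => DSkmv => DSkSkmv => mmSSkSkmv => mmmSkSkmv => mmmmkSkmv => mmmmkDmvkmv => mmmmkmmvkmv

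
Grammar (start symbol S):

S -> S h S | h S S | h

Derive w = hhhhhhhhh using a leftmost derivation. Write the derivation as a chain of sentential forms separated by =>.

S => hSS => hShSS => hhhSS => hhhhSSS => hhhhShSSS => hhhhhhSSS => hhhhhhhSS => hhhhhhhhS => hhhhhhhhh

S => hSS   [S -> h S S]
hSS => hShSS   [S -> S h S]
hShSS => hhhSS   [S -> h]
hhhSS => hhhhSSS   [S -> h S S]
hhhhSSS => hhhhShSSS   [S -> S h S]
hhhhShSSS => hhhhhhSSS   [S -> h]
hhhhhhSSS => hhhhhhhSS   [S -> h]
hhhhhhhSS => hhhhhhhhS   [S -> h]
hhhhhhhhS => hhhhhhhhh   [S -> h]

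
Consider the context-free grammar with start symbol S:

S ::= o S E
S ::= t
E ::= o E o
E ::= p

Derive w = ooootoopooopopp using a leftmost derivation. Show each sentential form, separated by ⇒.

S⇒oSE⇒ooSEE⇒oooSEEE⇒ooooSEEEE⇒ooootEEEE⇒ooootoEoEEE⇒ooootooEooEEE⇒ooootoopooEEE⇒ooootoopoooEoEE⇒ooootoopooopoEE⇒ooootoopooopopE⇒ooootoopooopopp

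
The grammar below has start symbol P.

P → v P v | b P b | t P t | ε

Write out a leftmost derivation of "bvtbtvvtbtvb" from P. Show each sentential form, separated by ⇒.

P ⇒ bPb   [P → b P b]
bPb ⇒ bvPvb   [P → v P v]
bvPvb ⇒ bvtPtvb   [P → t P t]
bvtPtvb ⇒ bvtbPbtvb   [P → b P b]
bvtbPbtvb ⇒ bvtbtPtbtvb   [P → t P t]
bvtbtPtbtvb ⇒ bvtbtvPvtbtvb   [P → v P v]
bvtbtvPvtbtvb ⇒ bvtbtvvtbtvb   [P → ε]

P⇒bPb⇒bvPvb⇒bvtPtvb⇒bvtbPbtvb⇒bvtbtPtbtvb⇒bvtbtvPvtbtvb⇒bvtbtvvtbtvb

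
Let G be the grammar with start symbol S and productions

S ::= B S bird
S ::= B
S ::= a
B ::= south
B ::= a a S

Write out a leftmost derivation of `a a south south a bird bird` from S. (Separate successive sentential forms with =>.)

S => B => a a S => a a B S bird => a a south S bird => a a south B S bird bird => a a south south S bird bird => a a south south a bird bird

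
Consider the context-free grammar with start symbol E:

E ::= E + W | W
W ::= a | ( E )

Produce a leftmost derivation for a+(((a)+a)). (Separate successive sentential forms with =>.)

E=>E+W=>W+W=>a+W=>a+(E)=>a+(W)=>a+((E))=>a+((E+W))=>a+((W+W))=>a+(((E)+W))=>a+(((W)+W))=>a+(((a)+W))=>a+(((a)+a))

E => E+W   [E ::= E + W]
E+W => W+W   [E ::= W]
W+W => a+W   [W ::= a]
a+W => a+(E)   [W ::= ( E )]
a+(E) => a+(W)   [E ::= W]
a+(W) => a+((E))   [W ::= ( E )]
a+((E)) => a+((E+W))   [E ::= E + W]
a+((E+W)) => a+((W+W))   [E ::= W]
a+((W+W)) => a+(((E)+W))   [W ::= ( E )]
a+(((E)+W)) => a+(((W)+W))   [E ::= W]
a+(((W)+W)) => a+(((a)+W))   [W ::= a]
a+(((a)+W)) => a+(((a)+a))   [W ::= a]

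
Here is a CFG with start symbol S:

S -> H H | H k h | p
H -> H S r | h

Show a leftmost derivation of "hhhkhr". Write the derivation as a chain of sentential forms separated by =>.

S => HH => hH => hHSr => hhSr => hhHkhr => hhhkhr

S => HH   [S -> H H]
HH => hH   [H -> h]
hH => hHSr   [H -> H S r]
hHSr => hhSr   [H -> h]
hhSr => hhHkhr   [S -> H k h]
hhHkhr => hhhkhr   [H -> h]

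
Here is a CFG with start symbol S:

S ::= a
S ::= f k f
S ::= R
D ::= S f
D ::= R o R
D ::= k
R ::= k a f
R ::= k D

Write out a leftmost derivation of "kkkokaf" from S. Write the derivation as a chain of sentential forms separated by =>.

S => R   [S ::= R]
R => kD   [R ::= k D]
kD => kRoR   [D ::= R o R]
kRoR => kkDoR   [R ::= k D]
kkDoR => kkkoR   [D ::= k]
kkkoR => kkkokaf   [R ::= k a f]

S => R => kD => kRoR => kkDoR => kkkoR => kkkokaf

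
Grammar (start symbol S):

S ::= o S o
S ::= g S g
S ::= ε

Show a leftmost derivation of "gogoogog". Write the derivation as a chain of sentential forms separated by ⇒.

S ⇒ gSg   [S ::= g S g]
gSg ⇒ goSog   [S ::= o S o]
goSog ⇒ gogSgog   [S ::= g S g]
gogSgog ⇒ gogoSogog   [S ::= o S o]
gogoSogog ⇒ gogoogog   [S ::= ε]

S⇒gSg⇒goSog⇒gogSgog⇒gogoSogog⇒gogoogog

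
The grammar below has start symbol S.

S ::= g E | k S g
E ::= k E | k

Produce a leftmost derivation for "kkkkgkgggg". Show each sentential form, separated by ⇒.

S ⇒ kSg   [S ::= k S g]
kSg ⇒ kkSgg   [S ::= k S g]
kkSgg ⇒ kkkSggg   [S ::= k S g]
kkkSggg ⇒ kkkkSgggg   [S ::= k S g]
kkkkSgggg ⇒ kkkkgEgggg   [S ::= g E]
kkkkgEgggg ⇒ kkkkgkgggg   [E ::= k]

S ⇒ kSg ⇒ kkSgg ⇒ kkkSggg ⇒ kkkkSgggg ⇒ kkkkgEgggg ⇒ kkkkgkgggg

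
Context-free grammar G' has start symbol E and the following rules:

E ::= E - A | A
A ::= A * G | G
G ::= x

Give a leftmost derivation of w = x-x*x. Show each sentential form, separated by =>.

E => E-A   [E ::= E - A]
E-A => A-A   [E ::= A]
A-A => G-A   [A ::= G]
G-A => x-A   [G ::= x]
x-A => x-A*G   [A ::= A * G]
x-A*G => x-G*G   [A ::= G]
x-G*G => x-x*G   [G ::= x]
x-x*G => x-x*x   [G ::= x]

E=>E-A=>A-A=>G-A=>x-A=>x-A*G=>x-G*G=>x-x*G=>x-x*x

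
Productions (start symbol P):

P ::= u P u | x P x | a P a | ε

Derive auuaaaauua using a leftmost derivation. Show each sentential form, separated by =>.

P => aPa   [P ::= a P a]
aPa => auPua   [P ::= u P u]
auPua => auuPuua   [P ::= u P u]
auuPuua => auuaPauua   [P ::= a P a]
auuaPauua => auuaaPaauua   [P ::= a P a]
auuaaPaauua => auuaaaauua   [P ::= ε]

P => aPa => auPua => auuPuua => auuaPauua => auuaaPaauua => auuaaaauua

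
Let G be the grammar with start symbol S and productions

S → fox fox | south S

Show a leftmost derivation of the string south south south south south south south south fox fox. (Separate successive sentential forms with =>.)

S => south S => south south S => south south south S => south south south south S => south south south south south S => south south south south south south S => south south south south south south south S => south south south south south south south south S => south south south south south south south south fox fox

S => south S   [S → south S]
south S => south south S   [S → south S]
south south S => south south south S   [S → south S]
south south south S => south south south south S   [S → south S]
south south south south S => south south south south south S   [S → south S]
south south south south south S => south south south south south south S   [S → south S]
south south south south south south S => south south south south south south south S   [S → south S]
south south south south south south south S => south south south south south south south south S   [S → south S]
south south south south south south south south S => south south south south south south south south fox fox   [S → fox fox]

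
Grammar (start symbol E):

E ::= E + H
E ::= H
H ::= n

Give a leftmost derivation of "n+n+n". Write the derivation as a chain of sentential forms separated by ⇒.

E ⇒ E+H   [E ::= E + H]
E+H ⇒ E+H+H   [E ::= E + H]
E+H+H ⇒ H+H+H   [E ::= H]
H+H+H ⇒ n+H+H   [H ::= n]
n+H+H ⇒ n+n+H   [H ::= n]
n+n+H ⇒ n+n+n   [H ::= n]

E⇒E+H⇒E+H+H⇒H+H+H⇒n+H+H⇒n+n+H⇒n+n+n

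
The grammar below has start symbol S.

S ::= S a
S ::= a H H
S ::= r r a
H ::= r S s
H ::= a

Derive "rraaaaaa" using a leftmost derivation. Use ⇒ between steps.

S ⇒ Sa ⇒ Saa ⇒ Saaa ⇒ Saaaa ⇒ Saaaaa ⇒ rraaaaaa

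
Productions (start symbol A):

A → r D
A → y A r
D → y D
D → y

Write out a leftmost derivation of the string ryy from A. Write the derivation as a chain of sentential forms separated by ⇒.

A ⇒ rD ⇒ ryD ⇒ ryy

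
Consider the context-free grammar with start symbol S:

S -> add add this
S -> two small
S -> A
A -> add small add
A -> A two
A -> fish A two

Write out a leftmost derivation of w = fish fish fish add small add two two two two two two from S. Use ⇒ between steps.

S ⇒ A   [S -> A]
A ⇒ fish A two   [A -> fish A two]
fish A two ⇒ fish A two two   [A -> A two]
fish A two two ⇒ fish fish A two two two   [A -> fish A two]
fish fish A two two two ⇒ fish fish A two two two two   [A -> A two]
fish fish A two two two two ⇒ fish fish A two two two two two   [A -> A two]
fish fish A two two two two two ⇒ fish fish fish A two two two two two two   [A -> fish A two]
fish fish fish A two two two two two two ⇒ fish fish fish add small add two two two two two two   [A -> add small add]

S ⇒ A ⇒ fish A two ⇒ fish A two two ⇒ fish fish A two two two ⇒ fish fish A two two two two ⇒ fish fish A two two two two two ⇒ fish fish fish A two two two two two two ⇒ fish fish fish add small add two two two two two two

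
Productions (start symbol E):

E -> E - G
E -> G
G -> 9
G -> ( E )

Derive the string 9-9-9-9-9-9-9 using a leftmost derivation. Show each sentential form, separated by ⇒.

E⇒E-G⇒E-G-G⇒E-G-G-G⇒E-G-G-G-G⇒E-G-G-G-G-G⇒E-G-G-G-G-G-G⇒G-G-G-G-G-G-G⇒9-G-G-G-G-G-G⇒9-9-G-G-G-G-G⇒9-9-9-G-G-G-G⇒9-9-9-9-G-G-G⇒9-9-9-9-9-G-G⇒9-9-9-9-9-9-G⇒9-9-9-9-9-9-9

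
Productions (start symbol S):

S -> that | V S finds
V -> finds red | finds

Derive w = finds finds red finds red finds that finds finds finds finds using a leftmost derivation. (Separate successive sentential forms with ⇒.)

S ⇒ V S finds   [S -> V S finds]
V S finds ⇒ finds S finds   [V -> finds]
finds S finds ⇒ finds V S finds finds   [S -> V S finds]
finds V S finds finds ⇒ finds finds red S finds finds   [V -> finds red]
finds finds red S finds finds ⇒ finds finds red V S finds finds finds   [S -> V S finds]
finds finds red V S finds finds finds ⇒ finds finds red finds red S finds finds finds   [V -> finds red]
finds finds red finds red S finds finds finds ⇒ finds finds red finds red V S finds finds finds finds   [S -> V S finds]
finds finds red finds red V S finds finds finds finds ⇒ finds finds red finds red finds S finds finds finds finds   [V -> finds]
finds finds red finds red finds S finds finds finds finds ⇒ finds finds red finds red finds that finds finds finds finds   [S -> that]

S ⇒ V S finds ⇒ finds S finds ⇒ finds V S finds finds ⇒ finds finds red S finds finds ⇒ finds finds red V S finds finds finds ⇒ finds finds red finds red S finds finds finds ⇒ finds finds red finds red V S finds finds finds finds ⇒ finds finds red finds red finds S finds finds finds finds ⇒ finds finds red finds red finds that finds finds finds finds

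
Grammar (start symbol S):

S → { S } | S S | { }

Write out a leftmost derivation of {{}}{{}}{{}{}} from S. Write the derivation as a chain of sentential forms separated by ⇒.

S ⇒ SS   [S → S S]
SS ⇒ {S}S   [S → { S }]
{S}S ⇒ {{}}S   [S → { }]
{{}}S ⇒ {{}}SS   [S → S S]
{{}}SS ⇒ {{}}{S}S   [S → { S }]
{{}}{S}S ⇒ {{}}{{}}S   [S → { }]
{{}}{{}}S ⇒ {{}}{{}}{S}   [S → { S }]
{{}}{{}}{S} ⇒ {{}}{{}}{SS}   [S → S S]
{{}}{{}}{SS} ⇒ {{}}{{}}{{}S}   [S → { }]
{{}}{{}}{{}S} ⇒ {{}}{{}}{{}{}}   [S → { }]

S⇒SS⇒{S}S⇒{{}}S⇒{{}}SS⇒{{}}{S}S⇒{{}}{{}}S⇒{{}}{{}}{S}⇒{{}}{{}}{SS}⇒{{}}{{}}{{}S}⇒{{}}{{}}{{}{}}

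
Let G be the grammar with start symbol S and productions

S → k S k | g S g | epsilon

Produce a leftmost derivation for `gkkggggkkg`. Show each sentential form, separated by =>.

S => gSg => gkSkg => gkkSkkg => gkkgSgkkg => gkkggSggkkg => gkkggggkkg

S => gSg   [S → g S g]
gSg => gkSkg   [S → k S k]
gkSkg => gkkSkkg   [S → k S k]
gkkSkkg => gkkgSgkkg   [S → g S g]
gkkgSgkkg => gkkggSggkkg   [S → g S g]
gkkggSggkkg => gkkggggkkg   [S → epsilon]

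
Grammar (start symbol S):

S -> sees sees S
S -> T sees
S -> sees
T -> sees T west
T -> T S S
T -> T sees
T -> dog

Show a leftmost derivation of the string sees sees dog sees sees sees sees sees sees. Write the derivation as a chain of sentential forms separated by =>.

S => sees sees S => sees sees T sees => sees sees T sees sees => sees sees T S S sees sees => sees sees dog S S sees sees => sees sees dog sees sees S S sees sees => sees sees dog sees sees sees S sees sees => sees sees dog sees sees sees sees sees sees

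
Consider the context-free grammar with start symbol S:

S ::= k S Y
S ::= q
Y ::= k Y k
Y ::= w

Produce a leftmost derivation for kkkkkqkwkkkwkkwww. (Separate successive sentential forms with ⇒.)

S ⇒ kSY   [S ::= k S Y]
kSY ⇒ kkSYY   [S ::= k S Y]
kkSYY ⇒ kkkSYYY   [S ::= k S Y]
kkkSYYY ⇒ kkkkSYYYY   [S ::= k S Y]
kkkkSYYYY ⇒ kkkkkSYYYYY   [S ::= k S Y]
kkkkkSYYYYY ⇒ kkkkkqYYYYY   [S ::= q]
kkkkkqYYYYY ⇒ kkkkkqkYkYYYY   [Y ::= k Y k]
kkkkkqkYkYYYY ⇒ kkkkkqkwkYYYY   [Y ::= w]
kkkkkqkwkYYYY ⇒ kkkkkqkwkkYkYYY   [Y ::= k Y k]
kkkkkqkwkkYkYYY ⇒ kkkkkqkwkkkYkkYYY   [Y ::= k Y k]
kkkkkqkwkkkYkkYYY ⇒ kkkkkqkwkkkwkkYYY   [Y ::= w]
kkkkkqkwkkkwkkYYY ⇒ kkkkkqkwkkkwkkwYY   [Y ::= w]
kkkkkqkwkkkwkkwYY ⇒ kkkkkqkwkkkwkkwwY   [Y ::= w]
kkkkkqkwkkkwkkwwY ⇒ kkkkkqkwkkkwkkwww   [Y ::= w]

S⇒kSY⇒kkSYY⇒kkkSYYY⇒kkkkSYYYY⇒kkkkkSYYYYY⇒kkkkkqYYYYY⇒kkkkkqkYkYYYY⇒kkkkkqkwkYYYY⇒kkkkkqkwkkYkYYY⇒kkkkkqkwkkkYkkYYY⇒kkkkkqkwkkkwkkYYY⇒kkkkkqkwkkkwkkwYY⇒kkkkkqkwkkkwkkwwY⇒kkkkkqkwkkkwkkwww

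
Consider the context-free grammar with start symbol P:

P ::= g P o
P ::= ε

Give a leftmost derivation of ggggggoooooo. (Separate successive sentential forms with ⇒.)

P ⇒ gPo ⇒ ggPoo ⇒ gggPooo ⇒ ggggPoooo ⇒ gggggPooooo ⇒ ggggggPoooooo ⇒ ggggggoooooo

P ⇒ gPo   [P ::= g P o]
gPo ⇒ ggPoo   [P ::= g P o]
ggPoo ⇒ gggPooo   [P ::= g P o]
gggPooo ⇒ ggggPoooo   [P ::= g P o]
ggggPoooo ⇒ gggggPooooo   [P ::= g P o]
gggggPooooo ⇒ ggggggPoooooo   [P ::= g P o]
ggggggPoooooo ⇒ ggggggoooooo   [P ::= ε]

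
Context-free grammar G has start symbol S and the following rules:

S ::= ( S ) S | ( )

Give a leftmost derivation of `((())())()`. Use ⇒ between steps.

S ⇒ (S)S   [S ::= ( S ) S]
(S)S ⇒ ((S)S)S   [S ::= ( S ) S]
((S)S)S ⇒ ((())S)S   [S ::= ( )]
((())S)S ⇒ ((())())S   [S ::= ( )]
((())())S ⇒ ((())())()   [S ::= ( )]

S⇒(S)S⇒((S)S)S⇒((())S)S⇒((())())S⇒((())())()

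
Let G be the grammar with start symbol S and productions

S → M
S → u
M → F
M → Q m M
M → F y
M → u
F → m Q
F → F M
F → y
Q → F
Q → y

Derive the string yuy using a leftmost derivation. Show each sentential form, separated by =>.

S => M => Fy => FMy => yMy => yuy

S => M   [S → M]
M => Fy   [M → F y]
Fy => FMy   [F → F M]
FMy => yMy   [F → y]
yMy => yuy   [M → u]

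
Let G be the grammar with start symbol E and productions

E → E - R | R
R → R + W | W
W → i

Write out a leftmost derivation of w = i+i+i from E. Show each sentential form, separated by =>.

E => R   [E → R]
R => R+W   [R → R + W]
R+W => R+W+W   [R → R + W]
R+W+W => W+W+W   [R → W]
W+W+W => i+W+W   [W → i]
i+W+W => i+i+W   [W → i]
i+i+W => i+i+i   [W → i]

E => R => R+W => R+W+W => W+W+W => i+W+W => i+i+W => i+i+i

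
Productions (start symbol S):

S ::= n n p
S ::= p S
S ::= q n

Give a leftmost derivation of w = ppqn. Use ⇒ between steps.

S ⇒ pS ⇒ ppS ⇒ ppqn

S ⇒ pS   [S ::= p S]
pS ⇒ ppS   [S ::= p S]
ppS ⇒ ppqn   [S ::= q n]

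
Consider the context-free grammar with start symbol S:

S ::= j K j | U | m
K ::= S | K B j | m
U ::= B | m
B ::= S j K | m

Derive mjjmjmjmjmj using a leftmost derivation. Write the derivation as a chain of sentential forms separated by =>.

S => U => B => SjK => UjK => mjK => mjKBj => mjKBjBj => mjSBjBj => mjjKjBjBj => mjjmjBjBj => mjjmjSjKjBj => mjjmjmjKjBj => mjjmjmjmjBj => mjjmjmjmjmj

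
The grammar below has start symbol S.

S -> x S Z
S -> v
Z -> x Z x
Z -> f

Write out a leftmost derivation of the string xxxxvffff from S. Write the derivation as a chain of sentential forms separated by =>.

S=>xSZ=>xxSZZ=>xxxSZZZ=>xxxxSZZZZ=>xxxxvZZZZ=>xxxxvfZZZ=>xxxxvffZZ=>xxxxvfffZ=>xxxxvffff

S => xSZ   [S -> x S Z]
xSZ => xxSZZ   [S -> x S Z]
xxSZZ => xxxSZZZ   [S -> x S Z]
xxxSZZZ => xxxxSZZZZ   [S -> x S Z]
xxxxSZZZZ => xxxxvZZZZ   [S -> v]
xxxxvZZZZ => xxxxvfZZZ   [Z -> f]
xxxxvfZZZ => xxxxvffZZ   [Z -> f]
xxxxvffZZ => xxxxvfffZ   [Z -> f]
xxxxvfffZ => xxxxvffff   [Z -> f]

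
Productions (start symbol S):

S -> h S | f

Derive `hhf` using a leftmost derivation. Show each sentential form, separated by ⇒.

S ⇒ hS   [S -> h S]
hS ⇒ hhS   [S -> h S]
hhS ⇒ hhf   [S -> f]

S ⇒ hS ⇒ hhS ⇒ hhf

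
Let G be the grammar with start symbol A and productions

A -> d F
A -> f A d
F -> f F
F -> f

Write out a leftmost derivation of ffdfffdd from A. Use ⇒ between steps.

A ⇒ fAd   [A -> f A d]
fAd ⇒ ffAdd   [A -> f A d]
ffAdd ⇒ ffdFdd   [A -> d F]
ffdFdd ⇒ ffdfFdd   [F -> f F]
ffdfFdd ⇒ ffdffFdd   [F -> f F]
ffdffFdd ⇒ ffdfffdd   [F -> f]

A ⇒ fAd ⇒ ffAdd ⇒ ffdFdd ⇒ ffdfFdd ⇒ ffdffFdd ⇒ ffdfffdd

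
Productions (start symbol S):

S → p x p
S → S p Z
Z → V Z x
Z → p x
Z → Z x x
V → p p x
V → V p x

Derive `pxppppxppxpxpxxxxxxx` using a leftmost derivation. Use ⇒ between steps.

S ⇒ SpZ ⇒ pxppZ ⇒ pxppVZx ⇒ pxppppxZx ⇒ pxppppxZxxx ⇒ pxppppxZxxxxx ⇒ pxppppxVZxxxxxx ⇒ pxppppxVpxZxxxxxx ⇒ pxppppxppxpxZxxxxxx ⇒ pxppppxppxpxpxxxxxxx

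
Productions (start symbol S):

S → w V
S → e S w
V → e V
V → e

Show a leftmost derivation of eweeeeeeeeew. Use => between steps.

S => eSw => ewVw => eweVw => eweeVw => eweeeVw => eweeeeVw => eweeeeeVw => eweeeeeeVw => eweeeeeeeVw => eweeeeeeeeVw => eweeeeeeeeew

S => eSw   [S → e S w]
eSw => ewVw   [S → w V]
ewVw => eweVw   [V → e V]
eweVw => eweeVw   [V → e V]
eweeVw => eweeeVw   [V → e V]
eweeeVw => eweeeeVw   [V → e V]
eweeeeVw => eweeeeeVw   [V → e V]
eweeeeeVw => eweeeeeeVw   [V → e V]
eweeeeeeVw => eweeeeeeeVw   [V → e V]
eweeeeeeeVw => eweeeeeeeeVw   [V → e V]
eweeeeeeeeVw => eweeeeeeeeew   [V → e]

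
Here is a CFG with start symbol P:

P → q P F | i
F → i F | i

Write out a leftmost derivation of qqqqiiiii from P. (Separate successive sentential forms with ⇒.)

P ⇒ qPF ⇒ qqPFF ⇒ qqqPFFF ⇒ qqqqPFFFF ⇒ qqqqiFFFF ⇒ qqqqiiFFF ⇒ qqqqiiiFF ⇒ qqqqiiiiF ⇒ qqqqiiiii

P ⇒ qPF   [P → q P F]
qPF ⇒ qqPFF   [P → q P F]
qqPFF ⇒ qqqPFFF   [P → q P F]
qqqPFFF ⇒ qqqqPFFFF   [P → q P F]
qqqqPFFFF ⇒ qqqqiFFFF   [P → i]
qqqqiFFFF ⇒ qqqqiiFFF   [F → i]
qqqqiiFFF ⇒ qqqqiiiFF   [F → i]
qqqqiiiFF ⇒ qqqqiiiiF   [F → i]
qqqqiiiiF ⇒ qqqqiiiii   [F → i]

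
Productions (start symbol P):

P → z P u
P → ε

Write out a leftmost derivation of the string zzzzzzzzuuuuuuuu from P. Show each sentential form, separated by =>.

P => zPu => zzPuu => zzzPuuu => zzzzPuuuu => zzzzzPuuuuu => zzzzzzPuuuuuu => zzzzzzzPuuuuuuu => zzzzzzzzPuuuuuuuu => zzzzzzzzuuuuuuuu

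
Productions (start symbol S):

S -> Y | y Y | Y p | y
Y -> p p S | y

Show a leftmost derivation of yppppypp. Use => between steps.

S => yY => yppS => yppYp => yppppSp => yppppYpp => yppppypp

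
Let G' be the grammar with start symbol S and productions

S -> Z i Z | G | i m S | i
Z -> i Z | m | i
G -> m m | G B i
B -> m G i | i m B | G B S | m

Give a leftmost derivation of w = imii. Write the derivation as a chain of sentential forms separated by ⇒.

S ⇒ ZiZ   [S -> Z i Z]
ZiZ ⇒ iZiZ   [Z -> i Z]
iZiZ ⇒ imiZ   [Z -> m]
imiZ ⇒ imii   [Z -> i]

S ⇒ ZiZ ⇒ iZiZ ⇒ imiZ ⇒ imii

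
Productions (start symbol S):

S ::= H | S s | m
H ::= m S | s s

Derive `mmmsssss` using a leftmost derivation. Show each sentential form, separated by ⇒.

S ⇒ H ⇒ mS ⇒ mSs ⇒ mSss ⇒ mSsss ⇒ mSssss ⇒ mSsssss ⇒ mHsssss ⇒ mmSsssss ⇒ mmmsssss

S ⇒ H   [S ::= H]
H ⇒ mS   [H ::= m S]
mS ⇒ mSs   [S ::= S s]
mSs ⇒ mSss   [S ::= S s]
mSss ⇒ mSsss   [S ::= S s]
mSsss ⇒ mSssss   [S ::= S s]
mSssss ⇒ mSsssss   [S ::= S s]
mSsssss ⇒ mHsssss   [S ::= H]
mHsssss ⇒ mmSsssss   [H ::= m S]
mmSsssss ⇒ mmmsssss   [S ::= m]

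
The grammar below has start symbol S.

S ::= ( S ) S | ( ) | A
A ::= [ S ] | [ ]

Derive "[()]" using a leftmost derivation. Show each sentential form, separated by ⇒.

S ⇒ A ⇒ [S] ⇒ [()]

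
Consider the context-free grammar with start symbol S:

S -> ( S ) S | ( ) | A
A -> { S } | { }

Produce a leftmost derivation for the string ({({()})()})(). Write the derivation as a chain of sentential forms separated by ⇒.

S ⇒ (S)S ⇒ (A)S ⇒ ({S})S ⇒ ({(S)S})S ⇒ ({(A)S})S ⇒ ({({S})S})S ⇒ ({({()})S})S ⇒ ({({()})()})S ⇒ ({({()})()})()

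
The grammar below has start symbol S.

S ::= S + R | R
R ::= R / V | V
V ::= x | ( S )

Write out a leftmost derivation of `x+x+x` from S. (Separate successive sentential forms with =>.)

S=>S+R=>S+R+R=>R+R+R=>V+R+R=>x+R+R=>x+V+R=>x+x+R=>x+x+V=>x+x+x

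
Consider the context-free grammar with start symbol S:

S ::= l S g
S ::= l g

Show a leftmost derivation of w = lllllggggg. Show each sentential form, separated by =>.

S => lSg => llSgg => lllSggg => llllSgggg => lllllggggg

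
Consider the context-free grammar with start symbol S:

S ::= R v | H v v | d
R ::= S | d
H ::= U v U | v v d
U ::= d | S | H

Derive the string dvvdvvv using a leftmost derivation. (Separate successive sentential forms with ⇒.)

S ⇒ Hvv ⇒ UvUvv ⇒ SvUvv ⇒ RvvUvv ⇒ dvvUvv ⇒ dvvSvv ⇒ dvvRvvv ⇒ dvvSvvv ⇒ dvvdvvv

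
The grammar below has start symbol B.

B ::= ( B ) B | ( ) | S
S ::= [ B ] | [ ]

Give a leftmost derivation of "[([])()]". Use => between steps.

B => S => [B] => [(B)B] => [(S)B] => [([])B] => [([])()]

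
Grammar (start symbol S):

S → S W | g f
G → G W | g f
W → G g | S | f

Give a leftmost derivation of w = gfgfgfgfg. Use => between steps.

S => SW => gfW => gfGg => gfGWg => gfGWWg => gfgfWWg => gfgfGgWg => gfgfgfgWg => gfgfgfgfg

S => SW   [S → S W]
SW => gfW   [S → g f]
gfW => gfGg   [W → G g]
gfGg => gfGWg   [G → G W]
gfGWg => gfGWWg   [G → G W]
gfGWWg => gfgfWWg   [G → g f]
gfgfWWg => gfgfGgWg   [W → G g]
gfgfGgWg => gfgfgfgWg   [G → g f]
gfgfgfgWg => gfgfgfgfg   [W → f]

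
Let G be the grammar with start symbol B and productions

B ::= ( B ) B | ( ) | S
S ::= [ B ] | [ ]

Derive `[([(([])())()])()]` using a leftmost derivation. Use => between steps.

B => S   [B ::= S]
S => [B]   [S ::= [ B ]]
[B] => [(B)B]   [B ::= ( B ) B]
[(B)B] => [(S)B]   [B ::= S]
[(S)B] => [([B])B]   [S ::= [ B ]]
[([B])B] => [([(B)B])B]   [B ::= ( B ) B]
[([(B)B])B] => [([((B)B)B])B]   [B ::= ( B ) B]
[([((B)B)B])B] => [([((S)B)B])B]   [B ::= S]
[([((S)B)B])B] => [([(([])B)B])B]   [S ::= [ ]]
[([(([])B)B])B] => [([(([])())B])B]   [B ::= ( )]
[([(([])())B])B] => [([(([])())()])B]   [B ::= ( )]
[([(([])())()])B] => [([(([])())()])()]   [B ::= ( )]

B=>S=>[B]=>[(B)B]=>[(S)B]=>[([B])B]=>[([(B)B])B]=>[([((B)B)B])B]=>[([((S)B)B])B]=>[([(([])B)B])B]=>[([(([])())B])B]=>[([(([])())()])B]=>[([(([])())()])()]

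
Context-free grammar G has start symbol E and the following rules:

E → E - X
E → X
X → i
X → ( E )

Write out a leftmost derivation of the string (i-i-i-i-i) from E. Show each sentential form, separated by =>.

E => X => (E) => (E-X) => (E-X-X) => (E-X-X-X) => (E-X-X-X-X) => (X-X-X-X-X) => (i-X-X-X-X) => (i-i-X-X-X) => (i-i-i-X-X) => (i-i-i-i-X) => (i-i-i-i-i)

E => X   [E → X]
X => (E)   [X → ( E )]
(E) => (E-X)   [E → E - X]
(E-X) => (E-X-X)   [E → E - X]
(E-X-X) => (E-X-X-X)   [E → E - X]
(E-X-X-X) => (E-X-X-X-X)   [E → E - X]
(E-X-X-X-X) => (X-X-X-X-X)   [E → X]
(X-X-X-X-X) => (i-X-X-X-X)   [X → i]
(i-X-X-X-X) => (i-i-X-X-X)   [X → i]
(i-i-X-X-X) => (i-i-i-X-X)   [X → i]
(i-i-i-X-X) => (i-i-i-i-X)   [X → i]
(i-i-i-i-X) => (i-i-i-i-i)   [X → i]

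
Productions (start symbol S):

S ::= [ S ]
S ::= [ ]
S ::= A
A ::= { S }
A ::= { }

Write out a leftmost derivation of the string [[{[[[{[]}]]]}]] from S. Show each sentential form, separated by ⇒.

S ⇒ [S]   [S ::= [ S ]]
[S] ⇒ [[S]]   [S ::= [ S ]]
[[S]] ⇒ [[A]]   [S ::= A]
[[A]] ⇒ [[{S}]]   [A ::= { S }]
[[{S}]] ⇒ [[{[S]}]]   [S ::= [ S ]]
[[{[S]}]] ⇒ [[{[[S]]}]]   [S ::= [ S ]]
[[{[[S]]}]] ⇒ [[{[[[S]]]}]]   [S ::= [ S ]]
[[{[[[S]]]}]] ⇒ [[{[[[A]]]}]]   [S ::= A]
[[{[[[A]]]}]] ⇒ [[{[[[{S}]]]}]]   [A ::= { S }]
[[{[[[{S}]]]}]] ⇒ [[{[[[{[]}]]]}]]   [S ::= [ ]]

S ⇒ [S] ⇒ [[S]] ⇒ [[A]] ⇒ [[{S}]] ⇒ [[{[S]}]] ⇒ [[{[[S]]}]] ⇒ [[{[[[S]]]}]] ⇒ [[{[[[A]]]}]] ⇒ [[{[[[{S}]]]}]] ⇒ [[{[[[{[]}]]]}]]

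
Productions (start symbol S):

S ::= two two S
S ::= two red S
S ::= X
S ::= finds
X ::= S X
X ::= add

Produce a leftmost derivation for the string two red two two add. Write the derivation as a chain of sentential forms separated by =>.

S => two red S => two red two two S => two red two two X => two red two two add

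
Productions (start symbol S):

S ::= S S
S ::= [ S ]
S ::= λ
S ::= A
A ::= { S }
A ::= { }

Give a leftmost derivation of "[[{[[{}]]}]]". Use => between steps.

S => SS => [S]S => [[S]]S => [[A]]S => [[{S}]]S => [[{[S]}]]S => [[{[SS]}]]S => [[{[[S]S]}]]S => [[{[[A]S]}]]S => [[{[[{}]S]}]]S => [[{[[{}]]}]]S => [[{[[{}]]}]]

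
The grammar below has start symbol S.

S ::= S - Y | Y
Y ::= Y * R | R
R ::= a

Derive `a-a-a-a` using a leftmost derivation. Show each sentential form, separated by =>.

S => S-Y   [S ::= S - Y]
S-Y => S-Y-Y   [S ::= S - Y]
S-Y-Y => S-Y-Y-Y   [S ::= S - Y]
S-Y-Y-Y => Y-Y-Y-Y   [S ::= Y]
Y-Y-Y-Y => R-Y-Y-Y   [Y ::= R]
R-Y-Y-Y => a-Y-Y-Y   [R ::= a]
a-Y-Y-Y => a-R-Y-Y   [Y ::= R]
a-R-Y-Y => a-a-Y-Y   [R ::= a]
a-a-Y-Y => a-a-R-Y   [Y ::= R]
a-a-R-Y => a-a-a-Y   [R ::= a]
a-a-a-Y => a-a-a-R   [Y ::= R]
a-a-a-R => a-a-a-a   [R ::= a]

S => S-Y => S-Y-Y => S-Y-Y-Y => Y-Y-Y-Y => R-Y-Y-Y => a-Y-Y-Y => a-R-Y-Y => a-a-Y-Y => a-a-R-Y => a-a-a-Y => a-a-a-R => a-a-a-a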